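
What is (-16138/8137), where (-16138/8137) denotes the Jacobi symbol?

-1

Pull out -1: (-16138/8137) = (-1/8137)·(16138/8137). Since 8137 ≡ 1 (mod 4), (-1/8137) = +1. Now have (16138/8137).
Reduce the numerator: 16138 ≡ 8001 (mod 8137), so (16138/8137) = (8001/8137).
8001 ≡ 1 (mod 4), so quadratic reciprocity gives (8001/8137) = (8137/8001). Reduce: 8137 ≡ 136 (mod 8001). Now have (136/8001).
Factor out 2: 136 = 2^3·17. Since 8001 ≡ 1 (mod 8), (2/8001) = +1, and (2/8001)^3 = +1. Now have (17/8001).
17 ≡ 1 (mod 4), so quadratic reciprocity gives (17/8001) = (8001/17). Reduce: 8001 ≡ 11 (mod 17). Now have (11/17).
17 ≡ 1 (mod 4), so quadratic reciprocity gives (11/17) = (17/11). Reduce: 17 ≡ 6 (mod 11). Now have (6/11).
Factor out 2: 6 = 2·3. Since 11 ≡ 3 (mod 8), (2/11) = -1. Now have -(3/11).
Both 3 ≡ 3 and 11 ≡ 3 (mod 4), so reciprocity gives (3/11) = -(11/3). Reduce: 11 ≡ 2 (mod 3). Now have (2/3).
Factor out 2: 2 = 2. Since 3 ≡ 3 (mod 8), (2/3) = -1. Now have -(1/3).
(1/3) = 1. Collecting the sign factors: -1.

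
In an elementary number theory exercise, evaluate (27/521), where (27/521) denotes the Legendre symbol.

-1

521 ≡ 1 (mod 4), so quadratic reciprocity gives (27/521) = (521/27). Reduce: 521 ≡ 8 (mod 27). Now have (8/27).
Factor out 2: 8 = 2^3. Since 27 ≡ 3 (mod 8), (2/27) = -1, and (2/27)^3 = -1. Now have -(1/27).
(1/27) = 1. Collecting the sign factors: -1.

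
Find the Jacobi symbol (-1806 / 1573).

Reduce the numerator: -1806 ≡ 1340 (mod 1573), so (-1806 / 1573) = (1340 / 1573).
Factor out 2: 1340 = 2^2·335. Since 1573 ≡ 5 (mod 8), (2 / 1573) = -1, and (2 / 1573)^2 = +1. Now have (335 / 1573).
1573 ≡ 1 (mod 4), so quadratic reciprocity gives (335 / 1573) = (1573 / 335). Reduce: 1573 ≡ 233 (mod 335). Now have (233 / 335).
233 ≡ 1 (mod 4), so quadratic reciprocity gives (233 / 335) = (335 / 233). Reduce: 335 ≡ 102 (mod 233). Now have (102 / 233).
Factor out 2: 102 = 2·51. Since 233 ≡ 1 (mod 8), (2 / 233) = +1. Now have (51 / 233).
233 ≡ 1 (mod 4), so quadratic reciprocity gives (51 / 233) = (233 / 51). Reduce: 233 ≡ 29 (mod 51). Now have (29 / 51).
29 ≡ 1 (mod 4), so quadratic reciprocity gives (29 / 51) = (51 / 29). Reduce: 51 ≡ 22 (mod 29). Now have (22 / 29).
Factor out 2: 22 = 2·11. Since 29 ≡ 5 (mod 8), (2 / 29) = -1. Now have -(11 / 29).
29 ≡ 1 (mod 4), so quadratic reciprocity gives (11 / 29) = (29 / 11). Reduce: 29 ≡ 7 (mod 11). Now have -(7 / 11).
Both 7 ≡ 3 and 11 ≡ 3 (mod 4), so reciprocity gives (7 / 11) = -(11 / 7). Reduce: 11 ≡ 4 (mod 7). Now have (4 / 7).
Factor out 2: 4 = 2^2. Since 7 ≡ 7 (mod 8), (2 / 7) = +1, and (2 / 7)^2 = +1. Now have (1 / 7).
(1 / 7) = 1. Collecting the sign factors: 1.

1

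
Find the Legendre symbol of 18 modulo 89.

1

Factor out 2: 18 = 2·9. Since 89 ≡ 1 (mod 8), (2|89) = +1. Now have (9|89).
9 ≡ 1 (mod 4), so quadratic reciprocity gives (9|89) = (89|9). Reduce: 89 ≡ 8 (mod 9). Now have (8|9).
Factor out 2: 8 = 2^3. Since 9 ≡ 1 (mod 8), (2|9) = +1, and (2|9)^3 = +1. Now have (1|9).
(1|9) = 1. Collecting the sign factors: 1.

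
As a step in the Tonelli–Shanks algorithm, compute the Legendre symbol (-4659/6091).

1

(-4659/6091)
  = (1432/6091)    [-4659 ≡ 1432 mod 6091]
  = -(179/6091)    [6091 ≡ 3 mod 8 ⇒ (2/6091)^3 = -1]
  = (6091/179)    [QR: both ≡ 3 mod 4, sign flips]
  = (5/179)    [6091 ≡ 5 mod 179]
  = (179/5)    [QR: 5 ≡ 1 mod 4, sign kept]
  = (4/5)    [179 ≡ 4 mod 5]
  = (1/5)    [5 ≡ 5 mod 8 ⇒ (2/5)^2 = +1]
  = 1    [(1/5) = 1]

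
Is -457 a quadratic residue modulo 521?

yes

Reduce the numerator: -457 ≡ 64 (mod 521), so (-457|521) = (64|521).
Factor out 2: 64 = 2^6. Since 521 ≡ 1 (mod 8), (2|521) = +1, and (2|521)^6 = +1. Now have (1|521).
(1|521) = 1. Collecting the sign factors: 1.
The Legendre symbol is 1, so x^2 ≡ -457 (mod 521) has solution.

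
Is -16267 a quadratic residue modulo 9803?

Reduce the numerator: -16267 ≡ 3339 (mod 9803), so (-16267/9803) = (3339/9803).
Both 3339 ≡ 3 and 9803 ≡ 3 (mod 4), so reciprocity gives (3339/9803) = -(9803/3339). Reduce: 9803 ≡ 3125 (mod 3339). Now have -(3125/3339).
3125 ≡ 1 (mod 4), so quadratic reciprocity gives (3125/3339) = (3339/3125). Reduce: 3339 ≡ 214 (mod 3125). Now have -(214/3125).
Factor out 2: 214 = 2·107. Since 3125 ≡ 5 (mod 8), (2/3125) = -1. Now have (107/3125).
3125 ≡ 1 (mod 4), so quadratic reciprocity gives (107/3125) = (3125/107). Reduce: 3125 ≡ 22 (mod 107). Now have (22/107).
Factor out 2: 22 = 2·11. Since 107 ≡ 3 (mod 8), (2/107) = -1. Now have -(11/107).
Both 11 ≡ 3 and 107 ≡ 3 (mod 4), so reciprocity gives (11/107) = -(107/11). Reduce: 107 ≡ 8 (mod 11). Now have (8/11).
Factor out 2: 8 = 2^3. Since 11 ≡ 3 (mod 8), (2/11) = -1, and (2/11)^3 = -1. Now have -(1/11).
(1/11) = 1. Collecting the sign factors: -1.
(-16267/9803) = -1, and 9803 is prime, so -16267 is not a quadratic residue mod 9803.

no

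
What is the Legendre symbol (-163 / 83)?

1

(-163 / 83)
  = -(163 / 83)    [83 ≡ 3 mod 4 ⇒ (-1 / 83) = -1]
  = -(80 / 83)    [163 ≡ 80 mod 83]
  = -(5 / 83)    [83 ≡ 3 mod 8 ⇒ (2 / 83)^4 = +1]
  = -(83 / 5)    [QR: 5 ≡ 1 mod 4, sign kept]
  = -(3 / 5)    [83 ≡ 3 mod 5]
  = -(5 / 3)    [QR: 5 ≡ 1 mod 4, sign kept]
  = -(2 / 3)    [5 ≡ 2 mod 3]
  = (1 / 3)    [3 ≡ 3 mod 8 ⇒ (2 / 3) = -1]
  = 1    [(1 / 3) = 1]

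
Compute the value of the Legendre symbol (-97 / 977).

(-97 / 977)
  = (97 / 977)    [977 ≡ 1 mod 4 ⇒ (-1 / 977) = +1]
  = (977 / 97)    [QR: 97 ≡ 1 mod 4, sign kept]
  = (7 / 97)    [977 ≡ 7 mod 97]
  = (97 / 7)    [QR: 97 ≡ 1 mod 4, sign kept]
  = (6 / 7)    [97 ≡ 6 mod 7]
  = (3 / 7)    [7 ≡ 7 mod 8 ⇒ (2 / 7) = +1]
  = -(7 / 3)    [QR: both ≡ 3 mod 4, sign flips]
  = -(1 / 3)    [7 ≡ 1 mod 3]
  = -1    [(1 / 3) = 1]

-1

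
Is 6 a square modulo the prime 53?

yes

Factor out 2: 6 = 2·3. Since 53 ≡ 5 (mod 8), (2|53) = -1. Now have -(3|53).
53 ≡ 1 (mod 4), so quadratic reciprocity gives (3|53) = (53|3). Reduce: 53 ≡ 2 (mod 3). Now have -(2|3).
Factor out 2: 2 = 2. Since 3 ≡ 3 (mod 8), (2|3) = -1. Now have (1|3).
(1|3) = 1. Collecting the sign factors: 1.
The Legendre symbol is 1, so x^2 ≡ 6 (mod 53) has solution.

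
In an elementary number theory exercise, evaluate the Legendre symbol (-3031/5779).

Pull out -1: (-3031/5779) = (-1/5779)·(3031/5779). Since 5779 ≡ 3 (mod 4), (-1/5779) = -1. Now have -(3031/5779).
Both 3031 ≡ 3 and 5779 ≡ 3 (mod 4), so reciprocity gives (3031/5779) = -(5779/3031). Reduce: 5779 ≡ 2748 (mod 3031). Now have (2748/3031).
Factor out 2: 2748 = 2^2·687. Since 3031 ≡ 7 (mod 8), (2/3031) = +1, and (2/3031)^2 = +1. Now have (687/3031).
Both 687 ≡ 3 and 3031 ≡ 3 (mod 4), so reciprocity gives (687/3031) = -(3031/687). Reduce: 3031 ≡ 283 (mod 687). Now have -(283/687).
Both 283 ≡ 3 and 687 ≡ 3 (mod 4), so reciprocity gives (283/687) = -(687/283). Reduce: 687 ≡ 121 (mod 283). Now have (121/283).
121 ≡ 1 (mod 4), so quadratic reciprocity gives (121/283) = (283/121). Reduce: 283 ≡ 41 (mod 121). Now have (41/121).
41 ≡ 1 (mod 4), so quadratic reciprocity gives (41/121) = (121/41). Reduce: 121 ≡ 39 (mod 41). Now have (39/41).
41 ≡ 1 (mod 4), so quadratic reciprocity gives (39/41) = (41/39). Reduce: 41 ≡ 2 (mod 39). Now have (2/39).
Factor out 2: 2 = 2. Since 39 ≡ 7 (mod 8), (2/39) = +1. Now have (1/39).
(1/39) = 1. Collecting the sign factors: 1.

1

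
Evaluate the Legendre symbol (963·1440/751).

1

By multiplicativity, (963·1440/751) = (963/751)·(1440/751).
First factor (963/751):
(963/751)
  = (212/751)    [963 ≡ 212 mod 751]
  = (53/751)    [751 ≡ 7 mod 8 ⇒ (2/751)^2 = +1]
  = (751/53)    [QR: 53 ≡ 1 mod 4, sign kept]
  = (9/53)    [751 ≡ 9 mod 53]
  = (53/9)    [QR: 9 ≡ 1 mod 4, sign kept]
  = (8/9)    [53 ≡ 8 mod 9]
  = (1/9)    [9 ≡ 1 mod 8 ⇒ (2/9)^3 = +1]
  = 1    [(1/9) = 1]
Second factor (1440/751):
(1440/751)
  = (689/751)    [1440 ≡ 689 mod 751]
  = (751/689)    [QR: 689 ≡ 1 mod 4, sign kept]
  = (62/689)    [751 ≡ 62 mod 689]
  = (31/689)    [689 ≡ 1 mod 8 ⇒ (2/689) = +1]
  = (689/31)    [QR: 689 ≡ 1 mod 4, sign kept]
  = (7/31)    [689 ≡ 7 mod 31]
  = -(31/7)    [QR: both ≡ 3 mod 4, sign flips]
  = -(3/7)    [31 ≡ 3 mod 7]
  = (7/3)    [QR: both ≡ 3 mod 4, sign flips]
  = (1/3)    [7 ≡ 1 mod 3]
  = 1    [(1/3) = 1]
Product: (1)·(1) = 1.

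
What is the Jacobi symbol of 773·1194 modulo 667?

-1

By multiplicativity, (773·1194/667) = (773/667)·(1194/667).
First factor (773/667):
(773/667)
  = (106/667)    [773 ≡ 106 mod 667]
  = -(53/667)    [667 ≡ 3 mod 8 ⇒ (2/667) = -1]
  = -(667/53)    [QR: 53 ≡ 1 mod 4, sign kept]
  = -(31/53)    [667 ≡ 31 mod 53]
  = -(53/31)    [QR: 53 ≡ 1 mod 4, sign kept]
  = -(22/31)    [53 ≡ 22 mod 31]
  = -(11/31)    [31 ≡ 7 mod 8 ⇒ (2/31) = +1]
  = (31/11)    [QR: both ≡ 3 mod 4, sign flips]
  = (9/11)    [31 ≡ 9 mod 11]
  = (11/9)    [QR: 9 ≡ 1 mod 4, sign kept]
  = (2/9)    [11 ≡ 2 mod 9]
  = (1/9)    [9 ≡ 1 mod 8 ⇒ (2/9) = +1]
  = 1    [(1/9) = 1]
Second factor (1194/667):
(1194/667)
  = (527/667)    [1194 ≡ 527 mod 667]
  = -(667/527)    [QR: both ≡ 3 mod 4, sign flips]
  = -(140/527)    [667 ≡ 140 mod 527]
  = -(35/527)    [527 ≡ 7 mod 8 ⇒ (2/527)^2 = +1]
  = (527/35)    [QR: both ≡ 3 mod 4, sign flips]
  = (2/35)    [527 ≡ 2 mod 35]
  = -(1/35)    [35 ≡ 3 mod 8 ⇒ (2/35) = -1]
  = -1    [(1/35) = 1]
Product: (1)·(-1) = -1.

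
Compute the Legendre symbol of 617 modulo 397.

-1

Reduce the numerator: 617 ≡ 220 (mod 397), so (617 / 397) = (220 / 397).
Factor out 2: 220 = 2^2·55. Since 397 ≡ 5 (mod 8), (2 / 397) = -1, and (2 / 397)^2 = +1. Now have (55 / 397).
397 ≡ 1 (mod 4), so quadratic reciprocity gives (55 / 397) = (397 / 55). Reduce: 397 ≡ 12 (mod 55). Now have (12 / 55).
Factor out 2: 12 = 2^2·3. Since 55 ≡ 7 (mod 8), (2 / 55) = +1, and (2 / 55)^2 = +1. Now have (3 / 55).
Both 3 ≡ 3 and 55 ≡ 3 (mod 4), so reciprocity gives (3 / 55) = -(55 / 3). Reduce: 55 ≡ 1 (mod 3). Now have -(1 / 3).
(1 / 3) = 1. Collecting the sign factors: -1.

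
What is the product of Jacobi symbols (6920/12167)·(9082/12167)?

By multiplicativity, (6920·9082/12167) = (6920/12167)·(9082/12167).
First factor (6920/12167):
(6920/12167)
  = (865/12167)    [12167 ≡ 7 mod 8 ⇒ (2/12167)^3 = +1]
  = (12167/865)    [QR: 865 ≡ 1 mod 4, sign kept]
  = (57/865)    [12167 ≡ 57 mod 865]
  = (865/57)    [QR: 57 ≡ 1 mod 4, sign kept]
  = (10/57)    [865 ≡ 10 mod 57]
  = (5/57)    [57 ≡ 1 mod 8 ⇒ (2/57) = +1]
  = (57/5)    [QR: 5 ≡ 1 mod 4, sign kept]
  = (2/5)    [57 ≡ 2 mod 5]
  = -(1/5)    [5 ≡ 5 mod 8 ⇒ (2/5) = -1]
  = -1    [(1/5) = 1]
Second factor (9082/12167):
(9082/12167)
  = (4541/12167)    [12167 ≡ 7 mod 8 ⇒ (2/12167) = +1]
  = (12167/4541)    [QR: 4541 ≡ 1 mod 4, sign kept]
  = (3085/4541)    [12167 ≡ 3085 mod 4541]
  = (4541/3085)    [QR: 3085 ≡ 1 mod 4, sign kept]
  = (1456/3085)    [4541 ≡ 1456 mod 3085]
  = (91/3085)    [3085 ≡ 5 mod 8 ⇒ (2/3085)^4 = +1]
  = (3085/91)    [QR: 3085 ≡ 1 mod 4, sign kept]
  = (82/91)    [3085 ≡ 82 mod 91]
  = -(41/91)    [91 ≡ 3 mod 8 ⇒ (2/91) = -1]
  = -(91/41)    [QR: 41 ≡ 1 mod 4, sign kept]
  = -(9/41)    [91 ≡ 9 mod 41]
  = -(41/9)    [QR: 9 ≡ 1 mod 4, sign kept]
  = -(5/9)    [41 ≡ 5 mod 9]
  = -(9/5)    [QR: 5 ≡ 1 mod 4, sign kept]
  = -(4/5)    [9 ≡ 4 mod 5]
  = -(1/5)    [5 ≡ 5 mod 8 ⇒ (2/5)^2 = +1]
  = -1    [(1/5) = 1]
Product: (-1)·(-1) = 1.

1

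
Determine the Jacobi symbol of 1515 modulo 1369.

Reduce the numerator: 1515 ≡ 146 (mod 1369), so (1515/1369) = (146/1369).
Factor out 2: 146 = 2·73. Since 1369 ≡ 1 (mod 8), (2/1369) = +1. Now have (73/1369).
73 ≡ 1 (mod 4), so quadratic reciprocity gives (73/1369) = (1369/73). Reduce: 1369 ≡ 55 (mod 73). Now have (55/73).
73 ≡ 1 (mod 4), so quadratic reciprocity gives (55/73) = (73/55). Reduce: 73 ≡ 18 (mod 55). Now have (18/55).
Factor out 2: 18 = 2·9. Since 55 ≡ 7 (mod 8), (2/55) = +1. Now have (9/55).
9 ≡ 1 (mod 4), so quadratic reciprocity gives (9/55) = (55/9). Reduce: 55 ≡ 1 (mod 9). Now have (1/9).
(1/9) = 1. Collecting the sign factors: 1.

1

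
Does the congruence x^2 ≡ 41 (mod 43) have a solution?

yes

41 ≡ 1 (mod 4), so quadratic reciprocity gives (41/43) = (43/41). Reduce: 43 ≡ 2 (mod 41). Now have (2/41).
Factor out 2: 2 = 2. Since 41 ≡ 1 (mod 8), (2/41) = +1. Now have (1/41).
(1/41) = 1. Collecting the sign factors: 1.
(41/43) = 1, and 43 is prime, so 41 is a quadratic residue mod 43.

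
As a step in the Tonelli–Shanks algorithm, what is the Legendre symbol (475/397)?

1

Reduce the numerator: 475 ≡ 78 (mod 397), so (475/397) = (78/397).
Factor out 2: 78 = 2·39. Since 397 ≡ 5 (mod 8), (2/397) = -1. Now have -(39/397).
397 ≡ 1 (mod 4), so quadratic reciprocity gives (39/397) = (397/39). Reduce: 397 ≡ 7 (mod 39). Now have -(7/39).
Both 7 ≡ 3 and 39 ≡ 3 (mod 4), so reciprocity gives (7/39) = -(39/7). Reduce: 39 ≡ 4 (mod 7). Now have (4/7).
Factor out 2: 4 = 2^2. Since 7 ≡ 7 (mod 8), (2/7) = +1, and (2/7)^2 = +1. Now have (1/7).
(1/7) = 1. Collecting the sign factors: 1.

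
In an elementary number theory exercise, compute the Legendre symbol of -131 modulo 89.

1

(-131/89)
  = (131/89)    [89 ≡ 1 mod 4 ⇒ (-1/89) = +1]
  = (42/89)    [131 ≡ 42 mod 89]
  = (21/89)    [89 ≡ 1 mod 8 ⇒ (2/89) = +1]
  = (89/21)    [QR: 21 ≡ 1 mod 4, sign kept]
  = (5/21)    [89 ≡ 5 mod 21]
  = (21/5)    [QR: 5 ≡ 1 mod 4, sign kept]
  = (1/5)    [21 ≡ 1 mod 5]
  = 1    [(1/5) = 1]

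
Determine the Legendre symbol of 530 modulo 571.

1

(530|571)
  = -(265|571)    [571 ≡ 3 mod 8 ⇒ (2|571) = -1]
  = -(571|265)    [QR: 265 ≡ 1 mod 4, sign kept]
  = -(41|265)    [571 ≡ 41 mod 265]
  = -(265|41)    [QR: 41 ≡ 1 mod 4, sign kept]
  = -(19|41)    [265 ≡ 19 mod 41]
  = -(41|19)    [QR: 41 ≡ 1 mod 4, sign kept]
  = -(3|19)    [41 ≡ 3 mod 19]
  = (19|3)    [QR: both ≡ 3 mod 4, sign flips]
  = (1|3)    [19 ≡ 1 mod 3]
  = 1    [(1|3) = 1]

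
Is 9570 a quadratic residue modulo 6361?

Reduce the numerator: 9570 ≡ 3209 (mod 6361), so (9570/6361) = (3209/6361).
3209 ≡ 1 (mod 4), so quadratic reciprocity gives (3209/6361) = (6361/3209). Reduce: 6361 ≡ 3152 (mod 3209). Now have (3152/3209).
Factor out 2: 3152 = 2^4·197. Since 3209 ≡ 1 (mod 8), (2/3209) = +1, and (2/3209)^4 = +1. Now have (197/3209).
197 ≡ 1 (mod 4), so quadratic reciprocity gives (197/3209) = (3209/197). Reduce: 3209 ≡ 57 (mod 197). Now have (57/197).
57 ≡ 1 (mod 4), so quadratic reciprocity gives (57/197) = (197/57). Reduce: 197 ≡ 26 (mod 57). Now have (26/57).
Factor out 2: 26 = 2·13. Since 57 ≡ 1 (mod 8), (2/57) = +1. Now have (13/57).
13 ≡ 1 (mod 4), so quadratic reciprocity gives (13/57) = (57/13). Reduce: 57 ≡ 5 (mod 13). Now have (5/13).
5 ≡ 1 (mod 4), so quadratic reciprocity gives (5/13) = (13/5). Reduce: 13 ≡ 3 (mod 5). Now have (3/5).
5 ≡ 1 (mod 4), so quadratic reciprocity gives (3/5) = (5/3). Reduce: 5 ≡ 2 (mod 3). Now have (2/3).
Factor out 2: 2 = 2. Since 3 ≡ 3 (mod 8), (2/3) = -1. Now have -(1/3).
(1/3) = 1. Collecting the sign factors: -1.
The Legendre symbol is -1, so x^2 ≡ 9570 (mod 6361) has no solution.

no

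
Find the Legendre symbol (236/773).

Factor out 2: 236 = 2^2·59. Since 773 ≡ 5 (mod 8), (2/773) = -1, and (2/773)^2 = +1. Now have (59/773).
773 ≡ 1 (mod 4), so quadratic reciprocity gives (59/773) = (773/59). Reduce: 773 ≡ 6 (mod 59). Now have (6/59).
Factor out 2: 6 = 2·3. Since 59 ≡ 3 (mod 8), (2/59) = -1. Now have -(3/59).
Both 3 ≡ 3 and 59 ≡ 3 (mod 4), so reciprocity gives (3/59) = -(59/3). Reduce: 59 ≡ 2 (mod 3). Now have (2/3).
Factor out 2: 2 = 2. Since 3 ≡ 3 (mod 8), (2/3) = -1. Now have -(1/3).
(1/3) = 1. Collecting the sign factors: -1.

-1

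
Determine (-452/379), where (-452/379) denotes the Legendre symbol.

Pull out -1: (-452/379) = (-1/379)·(452/379). Since 379 ≡ 3 (mod 4), (-1/379) = -1. Now have -(452/379).
Reduce the numerator: 452 ≡ 73 (mod 379), so (452/379) = (73/379).
73 ≡ 1 (mod 4), so quadratic reciprocity gives (73/379) = (379/73). Reduce: 379 ≡ 14 (mod 73). Now have -(14/73).
Factor out 2: 14 = 2·7. Since 73 ≡ 1 (mod 8), (2/73) = +1. Now have -(7/73).
73 ≡ 1 (mod 4), so quadratic reciprocity gives (7/73) = (73/7). Reduce: 73 ≡ 3 (mod 7). Now have -(3/7).
Both 3 ≡ 3 and 7 ≡ 3 (mod 4), so reciprocity gives (3/7) = -(7/3). Reduce: 7 ≡ 1 (mod 3). Now have (1/3).
(1/3) = 1. Collecting the sign factors: 1.

1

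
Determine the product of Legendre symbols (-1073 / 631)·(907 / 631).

By multiplicativity, (-1073·907 / 631) = (-1073 / 631)·(907 / 631).
First factor (-1073 / 631):
(-1073 / 631)
  = -(1073 / 631)    [631 ≡ 3 mod 4 ⇒ (-1 / 631) = -1]
  = -(442 / 631)    [1073 ≡ 442 mod 631]
  = -(221 / 631)    [631 ≡ 7 mod 8 ⇒ (2 / 631) = +1]
  = -(631 / 221)    [QR: 221 ≡ 1 mod 4, sign kept]
  = -(189 / 221)    [631 ≡ 189 mod 221]
  = -(221 / 189)    [QR: 189 ≡ 1 mod 4, sign kept]
  = -(32 / 189)    [221 ≡ 32 mod 189]
  = (1 / 189)    [189 ≡ 5 mod 8 ⇒ (2 / 189)^5 = -1]
  = 1    [(1 / 189) = 1]
Second factor (907 / 631):
(907 / 631)
  = (276 / 631)    [907 ≡ 276 mod 631]
  = (69 / 631)    [631 ≡ 7 mod 8 ⇒ (2 / 631)^2 = +1]
  = (631 / 69)    [QR: 69 ≡ 1 mod 4, sign kept]
  = (10 / 69)    [631 ≡ 10 mod 69]
  = -(5 / 69)    [69 ≡ 5 mod 8 ⇒ (2 / 69) = -1]
  = -(69 / 5)    [QR: 5 ≡ 1 mod 4, sign kept]
  = -(4 / 5)    [69 ≡ 4 mod 5]
  = -(1 / 5)    [5 ≡ 5 mod 8 ⇒ (2 / 5)^2 = +1]
  = -1    [(1 / 5) = 1]
Product: (1)·(-1) = -1.

-1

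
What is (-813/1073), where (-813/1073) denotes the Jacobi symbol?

(-813/1073)
  = (813/1073)    [1073 ≡ 1 mod 4 ⇒ (-1/1073) = +1]
  = (1073/813)    [QR: 813 ≡ 1 mod 4, sign kept]
  = (260/813)    [1073 ≡ 260 mod 813]
  = (65/813)    [813 ≡ 5 mod 8 ⇒ (2/813)^2 = +1]
  = (813/65)    [QR: 65 ≡ 1 mod 4, sign kept]
  = (33/65)    [813 ≡ 33 mod 65]
  = (65/33)    [QR: 33 ≡ 1 mod 4, sign kept]
  = (32/33)    [65 ≡ 32 mod 33]
  = (1/33)    [33 ≡ 1 mod 8 ⇒ (2/33)^5 = +1]
  = 1    [(1/33) = 1]

1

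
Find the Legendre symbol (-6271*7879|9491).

By multiplicativity, (-6271·7879|9491) = (-6271|9491)·(7879|9491).
First factor (-6271|9491):
Reduce the numerator: -6271 ≡ 3220 (mod 9491), so (-6271|9491) = (3220|9491).
Factor out 2: 3220 = 2^2·805. Since 9491 ≡ 3 (mod 8), (2|9491) = -1, and (2|9491)^2 = +1. Now have (805|9491).
805 ≡ 1 (mod 4), so quadratic reciprocity gives (805|9491) = (9491|805). Reduce: 9491 ≡ 636 (mod 805). Now have (636|805).
Factor out 2: 636 = 2^2·159. Since 805 ≡ 5 (mod 8), (2|805) = -1, and (2|805)^2 = +1. Now have (159|805).
805 ≡ 1 (mod 4), so quadratic reciprocity gives (159|805) = (805|159). Reduce: 805 ≡ 10 (mod 159). Now have (10|159).
Factor out 2: 10 = 2·5. Since 159 ≡ 7 (mod 8), (2|159) = +1. Now have (5|159).
5 ≡ 1 (mod 4), so quadratic reciprocity gives (5|159) = (159|5). Reduce: 159 ≡ 4 (mod 5). Now have (4|5).
Factor out 2: 4 = 2^2. Since 5 ≡ 5 (mod 8), (2|5) = -1, and (2|5)^2 = +1. Now have (1|5).
(1|5) = 1. Collecting the sign factors: 1.
Second factor (7879|9491):
Both 7879 ≡ 3 and 9491 ≡ 3 (mod 4), so reciprocity gives (7879|9491) = -(9491|7879). Reduce: 9491 ≡ 1612 (mod 7879). Now have -(1612|7879).
Factor out 2: 1612 = 2^2·403. Since 7879 ≡ 7 (mod 8), (2|7879) = +1, and (2|7879)^2 = +1. Now have -(403|7879).
Both 403 ≡ 3 and 7879 ≡ 3 (mod 4), so reciprocity gives (403|7879) = -(7879|403). Reduce: 7879 ≡ 222 (mod 403). Now have (222|403).
Factor out 2: 222 = 2·111. Since 403 ≡ 3 (mod 8), (2|403) = -1. Now have -(111|403).
Both 111 ≡ 3 and 403 ≡ 3 (mod 4), so reciprocity gives (111|403) = -(403|111). Reduce: 403 ≡ 70 (mod 111). Now have (70|111).
Factor out 2: 70 = 2·35. Since 111 ≡ 7 (mod 8), (2|111) = +1. Now have (35|111).
Both 35 ≡ 3 and 111 ≡ 3 (mod 4), so reciprocity gives (35|111) = -(111|35). Reduce: 111 ≡ 6 (mod 35). Now have -(6|35).
Factor out 2: 6 = 2·3. Since 35 ≡ 3 (mod 8), (2|35) = -1. Now have (3|35).
Both 3 ≡ 3 and 35 ≡ 3 (mod 4), so reciprocity gives (3|35) = -(35|3). Reduce: 35 ≡ 2 (mod 3). Now have -(2|3).
Factor out 2: 2 = 2. Since 3 ≡ 3 (mod 8), (2|3) = -1. Now have (1|3).
(1|3) = 1. Collecting the sign factors: 1.
Product: (1)·(1) = 1.

1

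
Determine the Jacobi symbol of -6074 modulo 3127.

-1

Pull out -1: (-6074/3127) = (-1/3127)·(6074/3127). Since 3127 ≡ 3 (mod 4), (-1/3127) = -1. Now have -(6074/3127).
Reduce the numerator: 6074 ≡ 2947 (mod 3127), so (6074/3127) = (2947/3127).
Both 2947 ≡ 3 and 3127 ≡ 3 (mod 4), so reciprocity gives (2947/3127) = -(3127/2947). Reduce: 3127 ≡ 180 (mod 2947). Now have (180/2947).
Factor out 2: 180 = 2^2·45. Since 2947 ≡ 3 (mod 8), (2/2947) = -1, and (2/2947)^2 = +1. Now have (45/2947).
45 ≡ 1 (mod 4), so quadratic reciprocity gives (45/2947) = (2947/45). Reduce: 2947 ≡ 22 (mod 45). Now have (22/45).
Factor out 2: 22 = 2·11. Since 45 ≡ 5 (mod 8), (2/45) = -1. Now have -(11/45).
45 ≡ 1 (mod 4), so quadratic reciprocity gives (11/45) = (45/11). Reduce: 45 ≡ 1 (mod 11). Now have -(1/11).
(1/11) = 1. Collecting the sign factors: -1.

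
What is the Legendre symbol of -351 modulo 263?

(-351|263)
  = -(351|263)    [263 ≡ 3 mod 4 ⇒ (-1|263) = -1]
  = -(88|263)    [351 ≡ 88 mod 263]
  = -(11|263)    [263 ≡ 7 mod 8 ⇒ (2|263)^3 = +1]
  = (263|11)    [QR: both ≡ 3 mod 4, sign flips]
  = (10|11)    [263 ≡ 10 mod 11]
  = -(5|11)    [11 ≡ 3 mod 8 ⇒ (2|11) = -1]
  = -(11|5)    [QR: 5 ≡ 1 mod 4, sign kept]
  = -(1|5)    [11 ≡ 1 mod 5]
  = -1    [(1|5) = 1]

-1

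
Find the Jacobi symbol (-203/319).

0

Reduce the numerator: -203 ≡ 116 (mod 319), so (-203/319) = (116/319).
Factor out 2: 116 = 2^2·29. Since 319 ≡ 7 (mod 8), (2/319) = +1, and (2/319)^2 = +1. Now have (29/319).
29 ≡ 1 (mod 4), so quadratic reciprocity gives (29/319) = (319/29). Reduce: 319 ≡ 0 (mod 29). Now have (0/29).
The numerator is now 0 with denominator 29 > 1: the symbol is 0.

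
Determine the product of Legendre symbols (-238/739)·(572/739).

By multiplicativity, (-238·572/739) = (-238/739)·(572/739).
First factor (-238/739):
(-238/739)
  = -(238/739)    [739 ≡ 3 mod 4 ⇒ (-1/739) = -1]
  = (119/739)    [739 ≡ 3 mod 8 ⇒ (2/739) = -1]
  = -(739/119)    [QR: both ≡ 3 mod 4, sign flips]
  = -(25/119)    [739 ≡ 25 mod 119]
  = -(119/25)    [QR: 25 ≡ 1 mod 4, sign kept]
  = -(19/25)    [119 ≡ 19 mod 25]
  = -(25/19)    [QR: 25 ≡ 1 mod 4, sign kept]
  = -(6/19)    [25 ≡ 6 mod 19]
  = (3/19)    [19 ≡ 3 mod 8 ⇒ (2/19) = -1]
  = -(19/3)    [QR: both ≡ 3 mod 4, sign flips]
  = -(1/3)    [19 ≡ 1 mod 3]
  = -1    [(1/3) = 1]
Second factor (572/739):
(572/739)
  = (143/739)    [739 ≡ 3 mod 8 ⇒ (2/739)^2 = +1]
  = -(739/143)    [QR: both ≡ 3 mod 4, sign flips]
  = -(24/143)    [739 ≡ 24 mod 143]
  = -(3/143)    [143 ≡ 7 mod 8 ⇒ (2/143)^3 = +1]
  = (143/3)    [QR: both ≡ 3 mod 4, sign flips]
  = (2/3)    [143 ≡ 2 mod 3]
  = -(1/3)    [3 ≡ 3 mod 8 ⇒ (2/3) = -1]
  = -1    [(1/3) = 1]
Product: (-1)·(-1) = 1.

1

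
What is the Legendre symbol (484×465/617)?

1

By multiplicativity, (484·465/617) = (484/617)·(465/617).
First factor (484/617):
(484/617)
  = (121/617)    [617 ≡ 1 mod 8 ⇒ (2/617)^2 = +1]
  = (617/121)    [QR: 121 ≡ 1 mod 4, sign kept]
  = (12/121)    [617 ≡ 12 mod 121]
  = (3/121)    [121 ≡ 1 mod 8 ⇒ (2/121)^2 = +1]
  = (121/3)    [QR: 121 ≡ 1 mod 4, sign kept]
  = (1/3)    [121 ≡ 1 mod 3]
  = 1    [(1/3) = 1]
Second factor (465/617):
(465/617)
  = (617/465)    [QR: 465 ≡ 1 mod 4, sign kept]
  = (152/465)    [617 ≡ 152 mod 465]
  = (19/465)    [465 ≡ 1 mod 8 ⇒ (2/465)^3 = +1]
  = (465/19)    [QR: 465 ≡ 1 mod 4, sign kept]
  = (9/19)    [465 ≡ 9 mod 19]
  = (19/9)    [QR: 9 ≡ 1 mod 4, sign kept]
  = (1/9)    [19 ≡ 1 mod 9]
  = 1    [(1/9) = 1]
Product: (1)·(1) = 1.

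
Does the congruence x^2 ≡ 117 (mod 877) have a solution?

117 ≡ 1 (mod 4), so quadratic reciprocity gives (117/877) = (877/117). Reduce: 877 ≡ 58 (mod 117). Now have (58/117).
Factor out 2: 58 = 2·29. Since 117 ≡ 5 (mod 8), (2/117) = -1. Now have -(29/117).
29 ≡ 1 (mod 4), so quadratic reciprocity gives (29/117) = (117/29). Reduce: 117 ≡ 1 (mod 29). Now have -(1/29).
(1/29) = 1. Collecting the sign factors: -1.
(117/877) = -1, and 877 is prime, so 117 is not a quadratic residue mod 877.

no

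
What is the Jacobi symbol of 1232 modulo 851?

1

(1232 / 851)
  = (381 / 851)    [1232 ≡ 381 mod 851]
  = (851 / 381)    [QR: 381 ≡ 1 mod 4, sign kept]
  = (89 / 381)    [851 ≡ 89 mod 381]
  = (381 / 89)    [QR: 89 ≡ 1 mod 4, sign kept]
  = (25 / 89)    [381 ≡ 25 mod 89]
  = (89 / 25)    [QR: 25 ≡ 1 mod 4, sign kept]
  = (14 / 25)    [89 ≡ 14 mod 25]
  = (7 / 25)    [25 ≡ 1 mod 8 ⇒ (2 / 25) = +1]
  = (25 / 7)    [QR: 25 ≡ 1 mod 4, sign kept]
  = (4 / 7)    [25 ≡ 4 mod 7]
  = (1 / 7)    [7 ≡ 7 mod 8 ⇒ (2 / 7)^2 = +1]
  = 1    [(1 / 7) = 1]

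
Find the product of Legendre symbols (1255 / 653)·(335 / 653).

By multiplicativity, (1255·335 / 653) = (1255 / 653)·(335 / 653).
First factor (1255 / 653):
(1255 / 653)
  = (602 / 653)    [1255 ≡ 602 mod 653]
  = -(301 / 653)    [653 ≡ 5 mod 8 ⇒ (2 / 653) = -1]
  = -(653 / 301)    [QR: 301 ≡ 1 mod 4, sign kept]
  = -(51 / 301)    [653 ≡ 51 mod 301]
  = -(301 / 51)    [QR: 301 ≡ 1 mod 4, sign kept]
  = -(46 / 51)    [301 ≡ 46 mod 51]
  = (23 / 51)    [51 ≡ 3 mod 8 ⇒ (2 / 51) = -1]
  = -(51 / 23)    [QR: both ≡ 3 mod 4, sign flips]
  = -(5 / 23)    [51 ≡ 5 mod 23]
  = -(23 / 5)    [QR: 5 ≡ 1 mod 4, sign kept]
  = -(3 / 5)    [23 ≡ 3 mod 5]
  = -(5 / 3)    [QR: 5 ≡ 1 mod 4, sign kept]
  = -(2 / 3)    [5 ≡ 2 mod 3]
  = (1 / 3)    [3 ≡ 3 mod 8 ⇒ (2 / 3) = -1]
  = 1    [(1 / 3) = 1]
Second factor (335 / 653):
(335 / 653)
  = (653 / 335)    [QR: 653 ≡ 1 mod 4, sign kept]
  = (318 / 335)    [653 ≡ 318 mod 335]
  = (159 / 335)    [335 ≡ 7 mod 8 ⇒ (2 / 335) = +1]
  = -(335 / 159)    [QR: both ≡ 3 mod 4, sign flips]
  = -(17 / 159)    [335 ≡ 17 mod 159]
  = -(159 / 17)    [QR: 17 ≡ 1 mod 4, sign kept]
  = -(6 / 17)    [159 ≡ 6 mod 17]
  = -(3 / 17)    [17 ≡ 1 mod 8 ⇒ (2 / 17) = +1]
  = -(17 / 3)    [QR: 17 ≡ 1 mod 4, sign kept]
  = -(2 / 3)    [17 ≡ 2 mod 3]
  = (1 / 3)    [3 ≡ 3 mod 8 ⇒ (2 / 3) = -1]
  = 1    [(1 / 3) = 1]
Product: (1)·(1) = 1.

1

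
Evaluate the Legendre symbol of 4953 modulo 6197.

4953 ≡ 1 (mod 4), so quadratic reciprocity gives (4953/6197) = (6197/4953). Reduce: 6197 ≡ 1244 (mod 4953). Now have (1244/4953).
Factor out 2: 1244 = 2^2·311. Since 4953 ≡ 1 (mod 8), (2/4953) = +1, and (2/4953)^2 = +1. Now have (311/4953).
4953 ≡ 1 (mod 4), so quadratic reciprocity gives (311/4953) = (4953/311). Reduce: 4953 ≡ 288 (mod 311). Now have (288/311).
Factor out 2: 288 = 2^5·9. Since 311 ≡ 7 (mod 8), (2/311) = +1, and (2/311)^5 = +1. Now have (9/311).
9 ≡ 1 (mod 4), so quadratic reciprocity gives (9/311) = (311/9). Reduce: 311 ≡ 5 (mod 9). Now have (5/9).
5 ≡ 1 (mod 4), so quadratic reciprocity gives (5/9) = (9/5). Reduce: 9 ≡ 4 (mod 5). Now have (4/5).
Factor out 2: 4 = 2^2. Since 5 ≡ 5 (mod 8), (2/5) = -1, and (2/5)^2 = +1. Now have (1/5).
(1/5) = 1. Collecting the sign factors: 1.

1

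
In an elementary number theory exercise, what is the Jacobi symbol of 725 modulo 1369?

725 ≡ 1 (mod 4), so quadratic reciprocity gives (725 / 1369) = (1369 / 725). Reduce: 1369 ≡ 644 (mod 725). Now have (644 / 725).
Factor out 2: 644 = 2^2·161. Since 725 ≡ 5 (mod 8), (2 / 725) = -1, and (2 / 725)^2 = +1. Now have (161 / 725).
161 ≡ 1 (mod 4), so quadratic reciprocity gives (161 / 725) = (725 / 161). Reduce: 725 ≡ 81 (mod 161). Now have (81 / 161).
81 ≡ 1 (mod 4), so quadratic reciprocity gives (81 / 161) = (161 / 81). Reduce: 161 ≡ 80 (mod 81). Now have (80 / 81).
Factor out 2: 80 = 2^4·5. Since 81 ≡ 1 (mod 8), (2 / 81) = +1, and (2 / 81)^4 = +1. Now have (5 / 81).
5 ≡ 1 (mod 4), so quadratic reciprocity gives (5 / 81) = (81 / 5). Reduce: 81 ≡ 1 (mod 5). Now have (1 / 5).
(1 / 5) = 1. Collecting the sign factors: 1.

1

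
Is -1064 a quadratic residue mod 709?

no

(-1064/709)
  = (1064/709)    [709 ≡ 1 mod 4 ⇒ (-1/709) = +1]
  = (355/709)    [1064 ≡ 355 mod 709]
  = (709/355)    [QR: 709 ≡ 1 mod 4, sign kept]
  = (354/355)    [709 ≡ 354 mod 355]
  = -(177/355)    [355 ≡ 3 mod 8 ⇒ (2/355) = -1]
  = -(355/177)    [QR: 177 ≡ 1 mod 4, sign kept]
  = -(1/177)    [355 ≡ 1 mod 177]
  = -1    [(1/177) = 1]
The Legendre symbol is -1, so x^2 ≡ -1064 (mod 709) has no solution.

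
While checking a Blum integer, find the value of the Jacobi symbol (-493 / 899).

Reduce the numerator: -493 ≡ 406 (mod 899), so (-493 / 899) = (406 / 899).
Factor out 2: 406 = 2·203. Since 899 ≡ 3 (mod 8), (2 / 899) = -1. Now have -(203 / 899).
Both 203 ≡ 3 and 899 ≡ 3 (mod 4), so reciprocity gives (203 / 899) = -(899 / 203). Reduce: 899 ≡ 87 (mod 203). Now have (87 / 203).
Both 87 ≡ 3 and 203 ≡ 3 (mod 4), so reciprocity gives (87 / 203) = -(203 / 87). Reduce: 203 ≡ 29 (mod 87). Now have -(29 / 87).
29 ≡ 1 (mod 4), so quadratic reciprocity gives (29 / 87) = (87 / 29). Reduce: 87 ≡ 0 (mod 29). Now have -(0 / 29).
The numerator is now 0 with denominator 29 > 1: the symbol is 0.

0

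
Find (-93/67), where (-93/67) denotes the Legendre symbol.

Reduce the numerator: -93 ≡ 41 (mod 67), so (-93/67) = (41/67).
41 ≡ 1 (mod 4), so quadratic reciprocity gives (41/67) = (67/41). Reduce: 67 ≡ 26 (mod 41). Now have (26/41).
Factor out 2: 26 = 2·13. Since 41 ≡ 1 (mod 8), (2/41) = +1. Now have (13/41).
13 ≡ 1 (mod 4), so quadratic reciprocity gives (13/41) = (41/13). Reduce: 41 ≡ 2 (mod 13). Now have (2/13).
Factor out 2: 2 = 2. Since 13 ≡ 5 (mod 8), (2/13) = -1. Now have -(1/13).
(1/13) = 1. Collecting the sign factors: -1.

-1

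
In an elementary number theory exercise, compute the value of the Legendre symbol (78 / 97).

-1

(78 / 97)
  = (39 / 97)    [97 ≡ 1 mod 8 ⇒ (2 / 97) = +1]
  = (97 / 39)    [QR: 97 ≡ 1 mod 4, sign kept]
  = (19 / 39)    [97 ≡ 19 mod 39]
  = -(39 / 19)    [QR: both ≡ 3 mod 4, sign flips]
  = -(1 / 19)    [39 ≡ 1 mod 19]
  = -1    [(1 / 19) = 1]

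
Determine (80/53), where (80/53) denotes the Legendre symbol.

-1

Reduce the numerator: 80 ≡ 27 (mod 53), so (80/53) = (27/53).
53 ≡ 1 (mod 4), so quadratic reciprocity gives (27/53) = (53/27). Reduce: 53 ≡ 26 (mod 27). Now have (26/27).
Factor out 2: 26 = 2·13. Since 27 ≡ 3 (mod 8), (2/27) = -1. Now have -(13/27).
13 ≡ 1 (mod 4), so quadratic reciprocity gives (13/27) = (27/13). Reduce: 27 ≡ 1 (mod 13). Now have -(1/13).
(1/13) = 1. Collecting the sign factors: -1.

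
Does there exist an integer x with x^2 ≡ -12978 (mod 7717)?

no

(-12978/7717)
  = (12978/7717)    [7717 ≡ 1 mod 4 ⇒ (-1/7717) = +1]
  = (5261/7717)    [12978 ≡ 5261 mod 7717]
  = (7717/5261)    [QR: 5261 ≡ 1 mod 4, sign kept]
  = (2456/5261)    [7717 ≡ 2456 mod 5261]
  = -(307/5261)    [5261 ≡ 5 mod 8 ⇒ (2/5261)^3 = -1]
  = -(5261/307)    [QR: 5261 ≡ 1 mod 4, sign kept]
  = -(42/307)    [5261 ≡ 42 mod 307]
  = (21/307)    [307 ≡ 3 mod 8 ⇒ (2/307) = -1]
  = (307/21)    [QR: 21 ≡ 1 mod 4, sign kept]
  = (13/21)    [307 ≡ 13 mod 21]
  = (21/13)    [QR: 13 ≡ 1 mod 4, sign kept]
  = (8/13)    [21 ≡ 8 mod 13]
  = -(1/13)    [13 ≡ 5 mod 8 ⇒ (2/13)^3 = -1]
  = -1    [(1/13) = 1]
(-12978/7717) = -1, and 7717 is prime, so -12978 is not a quadratic residue mod 7717.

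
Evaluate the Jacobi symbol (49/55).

49 ≡ 1 (mod 4), so quadratic reciprocity gives (49/55) = (55/49). Reduce: 55 ≡ 6 (mod 49). Now have (6/49).
Factor out 2: 6 = 2·3. Since 49 ≡ 1 (mod 8), (2/49) = +1. Now have (3/49).
49 ≡ 1 (mod 4), so quadratic reciprocity gives (3/49) = (49/3). Reduce: 49 ≡ 1 (mod 3). Now have (1/3).
(1/3) = 1. Collecting the sign factors: 1.

1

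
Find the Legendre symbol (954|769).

-1

Reduce the numerator: 954 ≡ 185 (mod 769), so (954|769) = (185|769).
185 ≡ 1 (mod 4), so quadratic reciprocity gives (185|769) = (769|185). Reduce: 769 ≡ 29 (mod 185). Now have (29|185).
29 ≡ 1 (mod 4), so quadratic reciprocity gives (29|185) = (185|29). Reduce: 185 ≡ 11 (mod 29). Now have (11|29).
29 ≡ 1 (mod 4), so quadratic reciprocity gives (11|29) = (29|11). Reduce: 29 ≡ 7 (mod 11). Now have (7|11).
Both 7 ≡ 3 and 11 ≡ 3 (mod 4), so reciprocity gives (7|11) = -(11|7). Reduce: 11 ≡ 4 (mod 7). Now have -(4|7).
Factor out 2: 4 = 2^2. Since 7 ≡ 7 (mod 8), (2|7) = +1, and (2|7)^2 = +1. Now have -(1|7).
(1|7) = 1. Collecting the sign factors: -1.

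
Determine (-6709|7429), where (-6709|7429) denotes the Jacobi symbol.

(-6709|7429)
  = (720|7429)    [-6709 ≡ 720 mod 7429]
  = (45|7429)    [7429 ≡ 5 mod 8 ⇒ (2|7429)^4 = +1]
  = (7429|45)    [QR: 45 ≡ 1 mod 4, sign kept]
  = (4|45)    [7429 ≡ 4 mod 45]
  = (1|45)    [45 ≡ 5 mod 8 ⇒ (2|45)^2 = +1]
  = 1    [(1|45) = 1]

1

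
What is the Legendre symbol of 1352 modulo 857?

(1352|857)
  = (495|857)    [1352 ≡ 495 mod 857]
  = (857|495)    [QR: 857 ≡ 1 mod 4, sign kept]
  = (362|495)    [857 ≡ 362 mod 495]
  = (181|495)    [495 ≡ 7 mod 8 ⇒ (2|495) = +1]
  = (495|181)    [QR: 181 ≡ 1 mod 4, sign kept]
  = (133|181)    [495 ≡ 133 mod 181]
  = (181|133)    [QR: 133 ≡ 1 mod 4, sign kept]
  = (48|133)    [181 ≡ 48 mod 133]
  = (3|133)    [133 ≡ 5 mod 8 ⇒ (2|133)^4 = +1]
  = (133|3)    [QR: 133 ≡ 1 mod 4, sign kept]
  = (1|3)    [133 ≡ 1 mod 3]
  = 1    [(1|3) = 1]

1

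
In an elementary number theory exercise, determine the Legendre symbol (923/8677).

8677 ≡ 1 (mod 4), so quadratic reciprocity gives (923/8677) = (8677/923). Reduce: 8677 ≡ 370 (mod 923). Now have (370/923).
Factor out 2: 370 = 2·185. Since 923 ≡ 3 (mod 8), (2/923) = -1. Now have -(185/923).
185 ≡ 1 (mod 4), so quadratic reciprocity gives (185/923) = (923/185). Reduce: 923 ≡ 183 (mod 185). Now have -(183/185).
185 ≡ 1 (mod 4), so quadratic reciprocity gives (183/185) = (185/183). Reduce: 185 ≡ 2 (mod 183). Now have -(2/183).
Factor out 2: 2 = 2. Since 183 ≡ 7 (mod 8), (2/183) = +1. Now have -(1/183).
(1/183) = 1. Collecting the sign factors: -1.

-1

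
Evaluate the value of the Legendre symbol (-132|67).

-1

Pull out -1: (-132|67) = (-1|67)·(132|67). Since 67 ≡ 3 (mod 4), (-1|67) = -1. Now have -(132|67).
Reduce the numerator: 132 ≡ 65 (mod 67), so (132|67) = (65|67).
65 ≡ 1 (mod 4), so quadratic reciprocity gives (65|67) = (67|65). Reduce: 67 ≡ 2 (mod 65). Now have -(2|65).
Factor out 2: 2 = 2. Since 65 ≡ 1 (mod 8), (2|65) = +1. Now have -(1|65).
(1|65) = 1. Collecting the sign factors: -1.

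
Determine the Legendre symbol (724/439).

(724/439)
  = (285/439)    [724 ≡ 285 mod 439]
  = (439/285)    [QR: 285 ≡ 1 mod 4, sign kept]
  = (154/285)    [439 ≡ 154 mod 285]
  = -(77/285)    [285 ≡ 5 mod 8 ⇒ (2/285) = -1]
  = -(285/77)    [QR: 77 ≡ 1 mod 4, sign kept]
  = -(54/77)    [285 ≡ 54 mod 77]
  = (27/77)    [77 ≡ 5 mod 8 ⇒ (2/77) = -1]
  = (77/27)    [QR: 77 ≡ 1 mod 4, sign kept]
  = (23/27)    [77 ≡ 23 mod 27]
  = -(27/23)    [QR: both ≡ 3 mod 4, sign flips]
  = -(4/23)    [27 ≡ 4 mod 23]
  = -(1/23)    [23 ≡ 7 mod 8 ⇒ (2/23)^2 = +1]
  = -1    [(1/23) = 1]

-1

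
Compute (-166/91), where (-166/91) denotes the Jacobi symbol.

1

Pull out -1: (-166/91) = (-1/91)·(166/91). Since 91 ≡ 3 (mod 4), (-1/91) = -1. Now have -(166/91).
Reduce the numerator: 166 ≡ 75 (mod 91), so (166/91) = (75/91).
Both 75 ≡ 3 and 91 ≡ 3 (mod 4), so reciprocity gives (75/91) = -(91/75). Reduce: 91 ≡ 16 (mod 75). Now have (16/75).
Factor out 2: 16 = 2^4. Since 75 ≡ 3 (mod 8), (2/75) = -1, and (2/75)^4 = +1. Now have (1/75).
(1/75) = 1. Collecting the sign factors: 1.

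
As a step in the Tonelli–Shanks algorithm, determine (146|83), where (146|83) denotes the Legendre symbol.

1

Reduce the numerator: 146 ≡ 63 (mod 83), so (146|83) = (63|83).
Both 63 ≡ 3 and 83 ≡ 3 (mod 4), so reciprocity gives (63|83) = -(83|63). Reduce: 83 ≡ 20 (mod 63). Now have -(20|63).
Factor out 2: 20 = 2^2·5. Since 63 ≡ 7 (mod 8), (2|63) = +1, and (2|63)^2 = +1. Now have -(5|63).
5 ≡ 1 (mod 4), so quadratic reciprocity gives (5|63) = (63|5). Reduce: 63 ≡ 3 (mod 5). Now have -(3|5).
5 ≡ 1 (mod 4), so quadratic reciprocity gives (3|5) = (5|3). Reduce: 5 ≡ 2 (mod 3). Now have -(2|3).
Factor out 2: 2 = 2. Since 3 ≡ 3 (mod 8), (2|3) = -1. Now have (1|3).
(1|3) = 1. Collecting the sign factors: 1.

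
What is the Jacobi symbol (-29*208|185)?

By multiplicativity, (-29·208|185) = (-29|185)·(208|185).
First factor (-29|185):
Pull out -1: (-29|185) = (-1|185)·(29|185). Since 185 ≡ 1 (mod 4), (-1|185) = +1. Now have (29|185).
29 ≡ 1 (mod 4), so quadratic reciprocity gives (29|185) = (185|29). Reduce: 185 ≡ 11 (mod 29). Now have (11|29).
29 ≡ 1 (mod 4), so quadratic reciprocity gives (11|29) = (29|11). Reduce: 29 ≡ 7 (mod 11). Now have (7|11).
Both 7 ≡ 3 and 11 ≡ 3 (mod 4), so reciprocity gives (7|11) = -(11|7). Reduce: 11 ≡ 4 (mod 7). Now have -(4|7).
Factor out 2: 4 = 2^2. Since 7 ≡ 7 (mod 8), (2|7) = +1, and (2|7)^2 = +1. Now have -(1|7).
(1|7) = 1. Collecting the sign factors: -1.
Second factor (208|185):
Reduce the numerator: 208 ≡ 23 (mod 185), so (208|185) = (23|185).
185 ≡ 1 (mod 4), so quadratic reciprocity gives (23|185) = (185|23). Reduce: 185 ≡ 1 (mod 23). Now have (1|23).
(1|23) = 1. Collecting the sign factors: 1.
Product: (-1)·(1) = -1.

-1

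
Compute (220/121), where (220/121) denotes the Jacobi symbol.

0

(220/121)
  = (99/121)    [220 ≡ 99 mod 121]
  = (121/99)    [QR: 121 ≡ 1 mod 4, sign kept]
  = (22/99)    [121 ≡ 22 mod 99]
  = -(11/99)    [99 ≡ 3 mod 8 ⇒ (2/99) = -1]
  = (99/11)    [QR: both ≡ 3 mod 4, sign flips]
  = (0/11)    [99 ≡ 0 mod 11]
  = 0    [numerator 0, gcd > 1]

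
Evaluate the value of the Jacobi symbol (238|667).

1

(238|667)
  = -(119|667)    [667 ≡ 3 mod 8 ⇒ (2|667) = -1]
  = (667|119)    [QR: both ≡ 3 mod 4, sign flips]
  = (72|119)    [667 ≡ 72 mod 119]
  = (9|119)    [119 ≡ 7 mod 8 ⇒ (2|119)^3 = +1]
  = (119|9)    [QR: 9 ≡ 1 mod 4, sign kept]
  = (2|9)    [119 ≡ 2 mod 9]
  = (1|9)    [9 ≡ 1 mod 8 ⇒ (2|9) = +1]
  = 1    [(1|9) = 1]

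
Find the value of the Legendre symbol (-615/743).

(-615/743)
  = -(615/743)    [743 ≡ 3 mod 4 ⇒ (-1/743) = -1]
  = (743/615)    [QR: both ≡ 3 mod 4, sign flips]
  = (128/615)    [743 ≡ 128 mod 615]
  = (1/615)    [615 ≡ 7 mod 8 ⇒ (2/615)^7 = +1]
  = 1    [(1/615) = 1]

1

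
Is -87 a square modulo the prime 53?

(-87/53)
  = (19/53)    [-87 ≡ 19 mod 53]
  = (53/19)    [QR: 53 ≡ 1 mod 4, sign kept]
  = (15/19)    [53 ≡ 15 mod 19]
  = -(19/15)    [QR: both ≡ 3 mod 4, sign flips]
  = -(4/15)    [19 ≡ 4 mod 15]
  = -(1/15)    [15 ≡ 7 mod 8 ⇒ (2/15)^2 = +1]
  = -1    [(1/15) = 1]
(-87/53) = -1, and 53 is prime, so -87 is not a quadratic residue mod 53.

no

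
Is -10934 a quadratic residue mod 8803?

yes

(-10934/8803)
  = (6672/8803)    [-10934 ≡ 6672 mod 8803]
  = (417/8803)    [8803 ≡ 3 mod 8 ⇒ (2/8803)^4 = +1]
  = (8803/417)    [QR: 417 ≡ 1 mod 4, sign kept]
  = (46/417)    [8803 ≡ 46 mod 417]
  = (23/417)    [417 ≡ 1 mod 8 ⇒ (2/417) = +1]
  = (417/23)    [QR: 417 ≡ 1 mod 4, sign kept]
  = (3/23)    [417 ≡ 3 mod 23]
  = -(23/3)    [QR: both ≡ 3 mod 4, sign flips]
  = -(2/3)    [23 ≡ 2 mod 3]
  = (1/3)    [3 ≡ 3 mod 8 ⇒ (2/3) = -1]
  = 1    [(1/3) = 1]
The Legendre symbol is 1, so x^2 ≡ -10934 (mod 8803) has solution.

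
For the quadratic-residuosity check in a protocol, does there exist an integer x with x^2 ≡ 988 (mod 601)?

no

(988/601)
  = (387/601)    [988 ≡ 387 mod 601]
  = (601/387)    [QR: 601 ≡ 1 mod 4, sign kept]
  = (214/387)    [601 ≡ 214 mod 387]
  = -(107/387)    [387 ≡ 3 mod 8 ⇒ (2/387) = -1]
  = (387/107)    [QR: both ≡ 3 mod 4, sign flips]
  = (66/107)    [387 ≡ 66 mod 107]
  = -(33/107)    [107 ≡ 3 mod 8 ⇒ (2/107) = -1]
  = -(107/33)    [QR: 33 ≡ 1 mod 4, sign kept]
  = -(8/33)    [107 ≡ 8 mod 33]
  = -(1/33)    [33 ≡ 1 mod 8 ⇒ (2/33)^3 = +1]
  = -1    [(1/33) = 1]
The Legendre symbol is -1, so x^2 ≡ 988 (mod 601) has no solution.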